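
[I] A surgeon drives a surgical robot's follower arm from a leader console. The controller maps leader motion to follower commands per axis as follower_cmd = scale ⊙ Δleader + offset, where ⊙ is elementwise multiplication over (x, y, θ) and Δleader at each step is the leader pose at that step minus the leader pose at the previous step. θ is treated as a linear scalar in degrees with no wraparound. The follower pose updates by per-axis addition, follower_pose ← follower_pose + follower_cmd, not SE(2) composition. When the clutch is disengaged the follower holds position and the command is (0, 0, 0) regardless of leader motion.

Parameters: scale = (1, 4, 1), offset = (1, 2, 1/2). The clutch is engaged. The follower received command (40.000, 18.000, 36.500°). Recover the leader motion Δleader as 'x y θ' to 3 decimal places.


39.000 4.000 36.000

axis x: (40.000 − 1) / (1) = 39.000
axis y: (18.000 − 2) / (4) = 4.000
axis θ: (36.500 − 1/2) / (1) = 36.000


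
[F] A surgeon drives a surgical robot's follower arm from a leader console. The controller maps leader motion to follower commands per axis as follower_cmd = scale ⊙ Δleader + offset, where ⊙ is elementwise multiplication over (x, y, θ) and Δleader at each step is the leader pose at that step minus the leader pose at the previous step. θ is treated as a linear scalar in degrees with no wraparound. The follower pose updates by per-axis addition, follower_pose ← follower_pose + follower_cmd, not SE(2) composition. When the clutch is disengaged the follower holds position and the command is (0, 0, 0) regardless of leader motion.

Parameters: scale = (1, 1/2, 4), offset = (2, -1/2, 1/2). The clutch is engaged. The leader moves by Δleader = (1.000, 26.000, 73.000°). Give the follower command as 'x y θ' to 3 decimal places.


3.000 12.500 292.500

axis x: 1·1.000 + 2 = 3.000
axis y: 1/2·26.000 + -1/2 = 12.500
axis θ: 4·73.000 + 1/2 = 292.500


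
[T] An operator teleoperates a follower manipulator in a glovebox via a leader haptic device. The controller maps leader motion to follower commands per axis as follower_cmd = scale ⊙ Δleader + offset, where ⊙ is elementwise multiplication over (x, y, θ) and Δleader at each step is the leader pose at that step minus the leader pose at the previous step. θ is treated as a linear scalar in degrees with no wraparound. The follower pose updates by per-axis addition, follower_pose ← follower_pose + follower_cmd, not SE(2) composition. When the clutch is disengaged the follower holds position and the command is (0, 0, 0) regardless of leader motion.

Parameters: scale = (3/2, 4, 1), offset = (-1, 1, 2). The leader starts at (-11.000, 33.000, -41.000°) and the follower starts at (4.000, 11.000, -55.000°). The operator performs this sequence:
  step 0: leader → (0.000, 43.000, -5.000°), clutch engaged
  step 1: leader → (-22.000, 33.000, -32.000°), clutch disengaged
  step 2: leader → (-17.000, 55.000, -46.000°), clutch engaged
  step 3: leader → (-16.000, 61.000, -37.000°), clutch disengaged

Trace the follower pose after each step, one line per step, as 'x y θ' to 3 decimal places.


19.500 52.000 -17.000
19.500 52.000 -17.000
26.000 141.000 -29.000
26.000 141.000 -29.000

step 0: Δleader=(11.000, 10.000, 36.000°), engaged; cmd=(15.500, 41.000, 38.000°) → follower=(19.500, 52.000, -17.000°)
step 1: Δleader=(-22.000, -10.000, -27.000°), disengaged; cmd=(0,0,0) → follower holds at (19.500, 52.000, -17.000°)
step 2: Δleader=(5.000, 22.000, -14.000°), engaged; cmd=(6.500, 89.000, -12.000°) → follower=(26.000, 141.000, -29.000°)
step 3: Δleader=(1.000, 6.000, 9.000°), disengaged; cmd=(0,0,0) → follower holds at (26.000, 141.000, -29.000°)


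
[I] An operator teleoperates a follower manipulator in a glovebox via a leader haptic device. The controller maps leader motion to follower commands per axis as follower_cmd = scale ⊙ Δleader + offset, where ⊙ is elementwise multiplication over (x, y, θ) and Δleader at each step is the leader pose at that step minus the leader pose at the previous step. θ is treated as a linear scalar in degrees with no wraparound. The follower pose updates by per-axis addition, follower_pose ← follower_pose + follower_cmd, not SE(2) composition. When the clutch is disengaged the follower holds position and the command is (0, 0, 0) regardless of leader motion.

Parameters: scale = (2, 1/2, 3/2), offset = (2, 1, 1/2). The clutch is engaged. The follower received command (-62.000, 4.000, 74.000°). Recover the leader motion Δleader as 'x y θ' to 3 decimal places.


-32.000 6.000 49.000

axis x: (-62.000 − 2) / (2) = -32.000
axis y: (4.000 − 1) / (1/2) = 6.000
axis θ: (74.000 − 1/2) / (3/2) = 49.000


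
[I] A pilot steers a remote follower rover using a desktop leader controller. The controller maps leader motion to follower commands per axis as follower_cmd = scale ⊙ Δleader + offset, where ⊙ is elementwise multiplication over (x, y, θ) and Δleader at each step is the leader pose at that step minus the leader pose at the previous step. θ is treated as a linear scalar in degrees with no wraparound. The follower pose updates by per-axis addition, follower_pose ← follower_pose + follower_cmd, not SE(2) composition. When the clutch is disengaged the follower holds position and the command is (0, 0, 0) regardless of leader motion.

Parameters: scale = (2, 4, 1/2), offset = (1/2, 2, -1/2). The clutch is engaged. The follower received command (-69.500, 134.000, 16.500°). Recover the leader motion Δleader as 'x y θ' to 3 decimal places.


axis x: (-69.500 − 1/2) / (2) = -35.000
axis y: (134.000 − 2) / (4) = 33.000
axis θ: (16.500 − -1/2) / (1/2) = 34.000

-35.000 33.000 34.000


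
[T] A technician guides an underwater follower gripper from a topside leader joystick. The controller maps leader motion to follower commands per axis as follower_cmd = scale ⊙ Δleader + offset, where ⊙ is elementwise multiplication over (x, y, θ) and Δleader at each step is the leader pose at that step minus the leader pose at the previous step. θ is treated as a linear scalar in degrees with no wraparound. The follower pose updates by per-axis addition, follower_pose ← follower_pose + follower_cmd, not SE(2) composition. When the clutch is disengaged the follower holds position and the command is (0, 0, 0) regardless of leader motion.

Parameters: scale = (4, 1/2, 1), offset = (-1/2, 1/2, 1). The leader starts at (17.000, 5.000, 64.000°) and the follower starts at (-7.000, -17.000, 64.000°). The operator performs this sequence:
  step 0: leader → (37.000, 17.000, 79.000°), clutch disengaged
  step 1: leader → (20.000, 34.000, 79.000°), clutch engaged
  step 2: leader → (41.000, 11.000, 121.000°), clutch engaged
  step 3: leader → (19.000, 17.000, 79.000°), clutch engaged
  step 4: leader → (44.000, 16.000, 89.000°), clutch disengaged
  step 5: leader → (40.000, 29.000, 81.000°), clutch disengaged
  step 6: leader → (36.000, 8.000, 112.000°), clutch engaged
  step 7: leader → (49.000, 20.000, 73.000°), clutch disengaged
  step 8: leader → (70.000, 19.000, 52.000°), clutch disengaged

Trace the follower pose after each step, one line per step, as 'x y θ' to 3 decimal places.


step 0: Δleader=(20.000, 12.000, 15.000°), disengaged; cmd=(0,0,0) → follower holds at (-7.000, -17.000, 64.000°)
step 1: Δleader=(-17.000, 17.000, 0.000°), engaged; cmd=(-68.500, 9.000, 1.000°) → follower=(-75.500, -8.000, 65.000°)
step 2: Δleader=(21.000, -23.000, 42.000°), engaged; cmd=(83.500, -11.000, 43.000°) → follower=(8.000, -19.000, 108.000°)
step 3: Δleader=(-22.000, 6.000, -42.000°), engaged; cmd=(-88.500, 3.500, -41.000°) → follower=(-80.500, -15.500, 67.000°)
step 4: Δleader=(25.000, -1.000, 10.000°), disengaged; cmd=(0,0,0) → follower holds at (-80.500, -15.500, 67.000°)
step 5: Δleader=(-4.000, 13.000, -8.000°), disengaged; cmd=(0,0,0) → follower holds at (-80.500, -15.500, 67.000°)
step 6: Δleader=(-4.000, -21.000, 31.000°), engaged; cmd=(-16.500, -10.000, 32.000°) → follower=(-97.000, -25.500, 99.000°)
step 7: Δleader=(13.000, 12.000, -39.000°), disengaged; cmd=(0,0,0) → follower holds at (-97.000, -25.500, 99.000°)
step 8: Δleader=(21.000, -1.000, -21.000°), disengaged; cmd=(0,0,0) → follower holds at (-97.000, -25.500, 99.000°)

-7.000 -17.000 64.000
-75.500 -8.000 65.000
8.000 -19.000 108.000
-80.500 -15.500 67.000
-80.500 -15.500 67.000
-80.500 -15.500 67.000
-97.000 -25.500 99.000
-97.000 -25.500 99.000
-97.000 -25.500 99.000


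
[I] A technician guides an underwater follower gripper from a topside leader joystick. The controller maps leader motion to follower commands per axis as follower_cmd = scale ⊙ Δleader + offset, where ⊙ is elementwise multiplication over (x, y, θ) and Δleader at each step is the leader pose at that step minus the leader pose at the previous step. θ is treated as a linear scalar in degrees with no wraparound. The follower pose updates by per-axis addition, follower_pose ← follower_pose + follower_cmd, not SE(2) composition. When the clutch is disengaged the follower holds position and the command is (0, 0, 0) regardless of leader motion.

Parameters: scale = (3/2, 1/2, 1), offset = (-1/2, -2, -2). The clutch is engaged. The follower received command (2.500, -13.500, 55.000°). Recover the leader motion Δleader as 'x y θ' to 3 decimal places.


2.000 -23.000 57.000

axis x: (2.500 − -1/2) / (3/2) = 2.000
axis y: (-13.500 − -2) / (1/2) = -23.000
axis θ: (55.000 − -2) / (1) = 57.000


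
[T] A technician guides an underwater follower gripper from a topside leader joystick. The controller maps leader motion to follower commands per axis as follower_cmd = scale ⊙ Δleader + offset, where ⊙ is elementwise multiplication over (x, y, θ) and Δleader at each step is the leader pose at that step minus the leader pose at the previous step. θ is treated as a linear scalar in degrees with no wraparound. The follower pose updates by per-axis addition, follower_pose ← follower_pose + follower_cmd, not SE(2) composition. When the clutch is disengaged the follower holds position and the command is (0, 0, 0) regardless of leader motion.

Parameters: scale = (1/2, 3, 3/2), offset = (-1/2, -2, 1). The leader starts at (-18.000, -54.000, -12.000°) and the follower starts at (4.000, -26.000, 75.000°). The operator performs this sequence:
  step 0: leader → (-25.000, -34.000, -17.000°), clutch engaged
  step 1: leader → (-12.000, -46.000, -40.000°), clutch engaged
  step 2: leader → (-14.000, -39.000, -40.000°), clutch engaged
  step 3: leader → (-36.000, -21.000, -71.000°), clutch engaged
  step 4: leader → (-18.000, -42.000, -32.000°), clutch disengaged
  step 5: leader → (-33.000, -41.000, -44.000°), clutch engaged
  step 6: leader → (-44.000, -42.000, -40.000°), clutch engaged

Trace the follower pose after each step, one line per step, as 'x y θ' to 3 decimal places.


step 0: Δleader=(-7.000, 20.000, -5.000°), engaged; cmd=(-4.000, 58.000, -6.500°) → follower=(0.000, 32.000, 68.500°)
step 1: Δleader=(13.000, -12.000, -23.000°), engaged; cmd=(6.000, -38.000, -33.500°) → follower=(6.000, -6.000, 35.000°)
step 2: Δleader=(-2.000, 7.000, 0.000°), engaged; cmd=(-1.500, 19.000, 1.000°) → follower=(4.500, 13.000, 36.000°)
step 3: Δleader=(-22.000, 18.000, -31.000°), engaged; cmd=(-11.500, 52.000, -45.500°) → follower=(-7.000, 65.000, -9.500°)
step 4: Δleader=(18.000, -21.000, 39.000°), disengaged; cmd=(0,0,0) → follower holds at (-7.000, 65.000, -9.500°)
step 5: Δleader=(-15.000, 1.000, -12.000°), engaged; cmd=(-8.000, 1.000, -17.000°) → follower=(-15.000, 66.000, -26.500°)
step 6: Δleader=(-11.000, -1.000, 4.000°), engaged; cmd=(-6.000, -5.000, 7.000°) → follower=(-21.000, 61.000, -19.500°)

0.000 32.000 68.500
6.000 -6.000 35.000
4.500 13.000 36.000
-7.000 65.000 -9.500
-7.000 65.000 -9.500
-15.000 66.000 -26.500
-21.000 61.000 -19.500


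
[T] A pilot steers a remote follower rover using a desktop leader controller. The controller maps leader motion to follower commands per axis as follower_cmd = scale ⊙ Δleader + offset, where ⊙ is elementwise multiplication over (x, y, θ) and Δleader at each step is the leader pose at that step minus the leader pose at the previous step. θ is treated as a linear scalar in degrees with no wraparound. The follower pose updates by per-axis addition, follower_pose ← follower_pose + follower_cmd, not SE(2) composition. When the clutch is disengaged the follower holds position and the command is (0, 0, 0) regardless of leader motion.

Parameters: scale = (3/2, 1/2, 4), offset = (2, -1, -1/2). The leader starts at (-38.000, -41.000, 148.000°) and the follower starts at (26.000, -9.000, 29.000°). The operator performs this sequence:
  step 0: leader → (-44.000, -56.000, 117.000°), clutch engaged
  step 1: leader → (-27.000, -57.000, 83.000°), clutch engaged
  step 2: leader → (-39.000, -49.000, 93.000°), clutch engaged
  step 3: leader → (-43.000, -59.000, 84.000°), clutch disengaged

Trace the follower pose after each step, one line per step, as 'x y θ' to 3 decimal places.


19.000 -17.500 -95.500
46.500 -19.000 -232.000
30.500 -16.000 -192.500
30.500 -16.000 -192.500

step 0: Δleader=(-6.000, -15.000, -31.000°), engaged; cmd=(-7.000, -8.500, -124.500°) → follower=(19.000, -17.500, -95.500°)
step 1: Δleader=(17.000, -1.000, -34.000°), engaged; cmd=(27.500, -1.500, -136.500°) → follower=(46.500, -19.000, -232.000°)
step 2: Δleader=(-12.000, 8.000, 10.000°), engaged; cmd=(-16.000, 3.000, 39.500°) → follower=(30.500, -16.000, -192.500°)
step 3: Δleader=(-4.000, -10.000, -9.000°), disengaged; cmd=(0,0,0) → follower holds at (30.500, -16.000, -192.500°)


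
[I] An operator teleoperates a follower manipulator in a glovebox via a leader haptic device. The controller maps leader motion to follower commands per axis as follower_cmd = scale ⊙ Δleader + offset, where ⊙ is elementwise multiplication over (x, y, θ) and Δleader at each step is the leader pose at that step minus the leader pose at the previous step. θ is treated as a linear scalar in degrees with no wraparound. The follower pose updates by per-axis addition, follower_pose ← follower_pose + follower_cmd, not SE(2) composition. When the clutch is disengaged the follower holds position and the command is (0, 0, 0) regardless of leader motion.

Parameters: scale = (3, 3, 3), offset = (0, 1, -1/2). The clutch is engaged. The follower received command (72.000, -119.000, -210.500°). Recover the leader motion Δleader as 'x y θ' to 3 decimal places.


24.000 -40.000 -70.000

axis x: (72.000 − 0) / (3) = 24.000
axis y: (-119.000 − 1) / (3) = -40.000
axis θ: (-210.500 − -1/2) / (3) = -70.000


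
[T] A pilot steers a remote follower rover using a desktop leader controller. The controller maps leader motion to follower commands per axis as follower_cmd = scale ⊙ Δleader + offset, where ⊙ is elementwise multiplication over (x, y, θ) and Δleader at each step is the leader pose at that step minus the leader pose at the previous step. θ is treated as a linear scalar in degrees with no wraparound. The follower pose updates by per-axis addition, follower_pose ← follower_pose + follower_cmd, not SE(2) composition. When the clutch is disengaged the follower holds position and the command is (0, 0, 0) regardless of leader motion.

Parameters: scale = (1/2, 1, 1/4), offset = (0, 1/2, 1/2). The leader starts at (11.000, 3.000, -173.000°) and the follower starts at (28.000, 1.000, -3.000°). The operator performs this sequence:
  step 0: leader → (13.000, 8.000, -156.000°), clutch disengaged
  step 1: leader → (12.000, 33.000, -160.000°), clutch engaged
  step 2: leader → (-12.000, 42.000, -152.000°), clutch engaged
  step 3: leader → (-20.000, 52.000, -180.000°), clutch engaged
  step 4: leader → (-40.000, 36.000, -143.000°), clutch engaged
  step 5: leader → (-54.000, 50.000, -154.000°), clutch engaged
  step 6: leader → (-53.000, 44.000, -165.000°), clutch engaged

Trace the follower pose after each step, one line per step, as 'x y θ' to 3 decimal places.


step 0: Δleader=(2.000, 5.000, 17.000°), disengaged; cmd=(0,0,0) → follower holds at (28.000, 1.000, -3.000°)
step 1: Δleader=(-1.000, 25.000, -4.000°), engaged; cmd=(-0.500, 25.500, -0.500°) → follower=(27.500, 26.500, -3.500°)
step 2: Δleader=(-24.000, 9.000, 8.000°), engaged; cmd=(-12.000, 9.500, 2.500°) → follower=(15.500, 36.000, -1.000°)
step 3: Δleader=(-8.000, 10.000, -28.000°), engaged; cmd=(-4.000, 10.500, -6.500°) → follower=(11.500, 46.500, -7.500°)
step 4: Δleader=(-20.000, -16.000, 37.000°), engaged; cmd=(-10.000, -15.500, 9.750°) → follower=(1.500, 31.000, 2.250°)
step 5: Δleader=(-14.000, 14.000, -11.000°), engaged; cmd=(-7.000, 14.500, -2.250°) → follower=(-5.500, 45.500, 0.000°)
step 6: Δleader=(1.000, -6.000, -11.000°), engaged; cmd=(0.500, -5.500, -2.250°) → follower=(-5.000, 40.000, -2.250°)

28.000 1.000 -3.000
27.500 26.500 -3.500
15.500 36.000 -1.000
11.500 46.500 -7.500
1.500 31.000 2.250
-5.500 45.500 0.000
-5.000 40.000 -2.250


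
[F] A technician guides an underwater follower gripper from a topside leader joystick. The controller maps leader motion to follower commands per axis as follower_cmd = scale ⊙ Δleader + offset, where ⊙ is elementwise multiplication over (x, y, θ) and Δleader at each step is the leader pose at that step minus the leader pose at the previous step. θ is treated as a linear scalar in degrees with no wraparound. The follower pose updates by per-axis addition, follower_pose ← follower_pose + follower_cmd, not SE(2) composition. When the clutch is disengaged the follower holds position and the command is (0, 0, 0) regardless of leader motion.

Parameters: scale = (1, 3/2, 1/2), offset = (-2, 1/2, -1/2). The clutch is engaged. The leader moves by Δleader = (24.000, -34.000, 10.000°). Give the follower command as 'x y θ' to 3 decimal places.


axis x: 1·24.000 + -2 = 22.000
axis y: 3/2·-34.000 + 1/2 = -50.500
axis θ: 1/2·10.000 + -1/2 = 4.500

22.000 -50.500 4.500


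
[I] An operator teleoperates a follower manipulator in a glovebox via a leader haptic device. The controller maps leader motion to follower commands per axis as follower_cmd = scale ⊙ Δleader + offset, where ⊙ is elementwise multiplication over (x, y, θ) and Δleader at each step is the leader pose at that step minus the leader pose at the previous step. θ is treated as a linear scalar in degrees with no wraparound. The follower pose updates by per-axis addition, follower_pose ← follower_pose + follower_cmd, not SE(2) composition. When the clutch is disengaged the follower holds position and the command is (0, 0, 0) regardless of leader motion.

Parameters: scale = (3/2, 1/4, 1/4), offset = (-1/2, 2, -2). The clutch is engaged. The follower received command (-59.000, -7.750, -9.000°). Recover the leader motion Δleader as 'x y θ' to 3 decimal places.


-39.000 -39.000 -28.000

axis x: (-59.000 − -1/2) / (3/2) = -39.000
axis y: (-7.750 − 2) / (1/4) = -39.000
axis θ: (-9.000 − -2) / (1/4) = -28.000


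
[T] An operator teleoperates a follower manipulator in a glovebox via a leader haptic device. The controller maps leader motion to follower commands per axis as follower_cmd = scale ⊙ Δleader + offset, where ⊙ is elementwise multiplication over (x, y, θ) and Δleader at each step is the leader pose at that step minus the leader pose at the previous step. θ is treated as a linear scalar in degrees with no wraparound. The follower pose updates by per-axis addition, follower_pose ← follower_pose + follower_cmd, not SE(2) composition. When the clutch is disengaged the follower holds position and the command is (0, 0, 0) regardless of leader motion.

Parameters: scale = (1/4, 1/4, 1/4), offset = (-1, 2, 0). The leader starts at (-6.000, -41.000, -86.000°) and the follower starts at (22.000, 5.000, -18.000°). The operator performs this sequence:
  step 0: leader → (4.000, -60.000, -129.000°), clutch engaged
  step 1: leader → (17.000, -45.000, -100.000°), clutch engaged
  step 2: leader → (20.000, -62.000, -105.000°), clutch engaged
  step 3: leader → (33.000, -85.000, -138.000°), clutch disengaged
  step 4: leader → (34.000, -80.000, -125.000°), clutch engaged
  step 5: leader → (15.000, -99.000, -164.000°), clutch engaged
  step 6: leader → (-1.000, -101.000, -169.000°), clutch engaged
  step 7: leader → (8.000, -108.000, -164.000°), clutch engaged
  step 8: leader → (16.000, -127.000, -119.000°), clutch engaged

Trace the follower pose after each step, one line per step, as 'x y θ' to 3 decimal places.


23.500 2.250 -28.750
25.750 8.000 -21.500
25.500 5.750 -22.750
25.500 5.750 -22.750
24.750 9.000 -19.500
19.000 6.250 -29.250
14.000 7.750 -30.500
15.250 8.000 -29.250
16.250 5.250 -18.000

step 0: Δleader=(10.000, -19.000, -43.000°), engaged; cmd=(1.500, -2.750, -10.750°) → follower=(23.500, 2.250, -28.750°)
step 1: Δleader=(13.000, 15.000, 29.000°), engaged; cmd=(2.250, 5.750, 7.250°) → follower=(25.750, 8.000, -21.500°)
step 2: Δleader=(3.000, -17.000, -5.000°), engaged; cmd=(-0.250, -2.250, -1.250°) → follower=(25.500, 5.750, -22.750°)
step 3: Δleader=(13.000, -23.000, -33.000°), disengaged; cmd=(0,0,0) → follower holds at (25.500, 5.750, -22.750°)
step 4: Δleader=(1.000, 5.000, 13.000°), engaged; cmd=(-0.750, 3.250, 3.250°) → follower=(24.750, 9.000, -19.500°)
step 5: Δleader=(-19.000, -19.000, -39.000°), engaged; cmd=(-5.750, -2.750, -9.750°) → follower=(19.000, 6.250, -29.250°)
step 6: Δleader=(-16.000, -2.000, -5.000°), engaged; cmd=(-5.000, 1.500, -1.250°) → follower=(14.000, 7.750, -30.500°)
step 7: Δleader=(9.000, -7.000, 5.000°), engaged; cmd=(1.250, 0.250, 1.250°) → follower=(15.250, 8.000, -29.250°)
step 8: Δleader=(8.000, -19.000, 45.000°), engaged; cmd=(1.000, -2.750, 11.250°) → follower=(16.250, 5.250, -18.000°)


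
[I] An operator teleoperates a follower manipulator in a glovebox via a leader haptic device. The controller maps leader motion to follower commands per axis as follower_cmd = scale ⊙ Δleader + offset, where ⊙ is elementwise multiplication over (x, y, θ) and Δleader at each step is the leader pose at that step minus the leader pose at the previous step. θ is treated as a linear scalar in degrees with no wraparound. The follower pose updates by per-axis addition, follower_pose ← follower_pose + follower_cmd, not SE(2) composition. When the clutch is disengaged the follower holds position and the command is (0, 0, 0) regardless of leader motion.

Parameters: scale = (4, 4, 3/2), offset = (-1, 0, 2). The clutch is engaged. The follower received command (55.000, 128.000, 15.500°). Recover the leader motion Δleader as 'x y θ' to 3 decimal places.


14.000 32.000 9.000

axis x: (55.000 − -1) / (4) = 14.000
axis y: (128.000 − 0) / (4) = 32.000
axis θ: (15.500 − 2) / (3/2) = 9.000


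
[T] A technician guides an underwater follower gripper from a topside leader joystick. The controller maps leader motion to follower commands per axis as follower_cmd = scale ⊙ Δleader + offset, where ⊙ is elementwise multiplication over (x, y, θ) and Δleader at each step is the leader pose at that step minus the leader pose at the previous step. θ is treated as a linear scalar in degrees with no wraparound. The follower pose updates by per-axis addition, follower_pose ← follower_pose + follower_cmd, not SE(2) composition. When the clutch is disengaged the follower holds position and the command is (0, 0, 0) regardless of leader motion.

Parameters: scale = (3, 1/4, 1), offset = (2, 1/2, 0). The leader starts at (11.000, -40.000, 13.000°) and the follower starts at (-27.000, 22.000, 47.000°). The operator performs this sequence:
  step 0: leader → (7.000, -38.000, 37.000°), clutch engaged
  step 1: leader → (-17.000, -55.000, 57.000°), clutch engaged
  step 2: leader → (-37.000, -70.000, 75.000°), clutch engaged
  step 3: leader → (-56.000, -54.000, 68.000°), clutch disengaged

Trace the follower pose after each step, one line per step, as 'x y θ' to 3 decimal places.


step 0: Δleader=(-4.000, 2.000, 24.000°), engaged; cmd=(-10.000, 1.000, 24.000°) → follower=(-37.000, 23.000, 71.000°)
step 1: Δleader=(-24.000, -17.000, 20.000°), engaged; cmd=(-70.000, -3.750, 20.000°) → follower=(-107.000, 19.250, 91.000°)
step 2: Δleader=(-20.000, -15.000, 18.000°), engaged; cmd=(-58.000, -3.250, 18.000°) → follower=(-165.000, 16.000, 109.000°)
step 3: Δleader=(-19.000, 16.000, -7.000°), disengaged; cmd=(0,0,0) → follower holds at (-165.000, 16.000, 109.000°)

-37.000 23.000 71.000
-107.000 19.250 91.000
-165.000 16.000 109.000
-165.000 16.000 109.000


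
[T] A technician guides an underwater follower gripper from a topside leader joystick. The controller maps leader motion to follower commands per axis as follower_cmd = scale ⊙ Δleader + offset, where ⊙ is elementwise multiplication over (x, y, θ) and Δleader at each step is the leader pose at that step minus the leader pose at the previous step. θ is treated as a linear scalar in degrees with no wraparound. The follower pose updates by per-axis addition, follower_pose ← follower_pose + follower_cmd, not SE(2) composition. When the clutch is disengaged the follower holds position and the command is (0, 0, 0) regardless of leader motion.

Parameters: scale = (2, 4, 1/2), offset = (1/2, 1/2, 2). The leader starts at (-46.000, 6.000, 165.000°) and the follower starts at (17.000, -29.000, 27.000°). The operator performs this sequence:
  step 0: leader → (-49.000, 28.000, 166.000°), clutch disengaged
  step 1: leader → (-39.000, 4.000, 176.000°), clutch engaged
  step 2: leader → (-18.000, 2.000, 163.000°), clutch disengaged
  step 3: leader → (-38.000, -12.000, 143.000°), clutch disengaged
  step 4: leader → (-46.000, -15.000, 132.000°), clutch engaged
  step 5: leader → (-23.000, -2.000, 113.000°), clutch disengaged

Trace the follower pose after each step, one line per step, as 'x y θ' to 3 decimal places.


17.000 -29.000 27.000
37.500 -124.500 34.000
37.500 -124.500 34.000
37.500 -124.500 34.000
22.000 -136.000 30.500
22.000 -136.000 30.500

step 0: Δleader=(-3.000, 22.000, 1.000°), disengaged; cmd=(0,0,0) → follower holds at (17.000, -29.000, 27.000°)
step 1: Δleader=(10.000, -24.000, 10.000°), engaged; cmd=(20.500, -95.500, 7.000°) → follower=(37.500, -124.500, 34.000°)
step 2: Δleader=(21.000, -2.000, -13.000°), disengaged; cmd=(0,0,0) → follower holds at (37.500, -124.500, 34.000°)
step 3: Δleader=(-20.000, -14.000, -20.000°), disengaged; cmd=(0,0,0) → follower holds at (37.500, -124.500, 34.000°)
step 4: Δleader=(-8.000, -3.000, -11.000°), engaged; cmd=(-15.500, -11.500, -3.500°) → follower=(22.000, -136.000, 30.500°)
step 5: Δleader=(23.000, 13.000, -19.000°), disengaged; cmd=(0,0,0) → follower holds at (22.000, -136.000, 30.500°)


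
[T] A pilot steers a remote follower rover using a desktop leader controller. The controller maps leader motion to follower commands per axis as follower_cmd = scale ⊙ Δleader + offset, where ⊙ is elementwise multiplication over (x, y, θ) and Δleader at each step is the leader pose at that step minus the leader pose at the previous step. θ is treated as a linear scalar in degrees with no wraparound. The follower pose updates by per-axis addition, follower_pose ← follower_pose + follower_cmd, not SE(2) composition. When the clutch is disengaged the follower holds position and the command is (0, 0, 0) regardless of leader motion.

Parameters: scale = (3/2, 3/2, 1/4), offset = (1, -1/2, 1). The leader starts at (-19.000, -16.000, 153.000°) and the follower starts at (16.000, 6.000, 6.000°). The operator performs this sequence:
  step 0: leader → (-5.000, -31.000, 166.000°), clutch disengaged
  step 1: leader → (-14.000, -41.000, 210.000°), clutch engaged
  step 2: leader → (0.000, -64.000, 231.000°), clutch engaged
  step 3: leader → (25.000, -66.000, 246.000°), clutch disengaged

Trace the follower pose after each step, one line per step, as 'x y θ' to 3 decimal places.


16.000 6.000 6.000
3.500 -9.500 18.000
25.500 -44.500 24.250
25.500 -44.500 24.250

step 0: Δleader=(14.000, -15.000, 13.000°), disengaged; cmd=(0,0,0) → follower holds at (16.000, 6.000, 6.000°)
step 1: Δleader=(-9.000, -10.000, 44.000°), engaged; cmd=(-12.500, -15.500, 12.000°) → follower=(3.500, -9.500, 18.000°)
step 2: Δleader=(14.000, -23.000, 21.000°), engaged; cmd=(22.000, -35.000, 6.250°) → follower=(25.500, -44.500, 24.250°)
step 3: Δleader=(25.000, -2.000, 15.000°), disengaged; cmd=(0,0,0) → follower holds at (25.500, -44.500, 24.250°)


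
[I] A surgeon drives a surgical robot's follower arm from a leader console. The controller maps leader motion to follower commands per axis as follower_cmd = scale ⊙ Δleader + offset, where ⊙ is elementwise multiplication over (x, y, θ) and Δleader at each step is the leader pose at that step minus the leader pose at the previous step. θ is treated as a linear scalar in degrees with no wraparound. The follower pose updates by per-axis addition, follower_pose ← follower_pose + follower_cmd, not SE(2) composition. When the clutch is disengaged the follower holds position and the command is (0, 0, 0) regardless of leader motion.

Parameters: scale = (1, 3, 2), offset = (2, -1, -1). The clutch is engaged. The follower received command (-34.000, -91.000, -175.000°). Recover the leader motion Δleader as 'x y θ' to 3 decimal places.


axis x: (-34.000 − 2) / (1) = -36.000
axis y: (-91.000 − -1) / (3) = -30.000
axis θ: (-175.000 − -1) / (2) = -87.000

-36.000 -30.000 -87.000


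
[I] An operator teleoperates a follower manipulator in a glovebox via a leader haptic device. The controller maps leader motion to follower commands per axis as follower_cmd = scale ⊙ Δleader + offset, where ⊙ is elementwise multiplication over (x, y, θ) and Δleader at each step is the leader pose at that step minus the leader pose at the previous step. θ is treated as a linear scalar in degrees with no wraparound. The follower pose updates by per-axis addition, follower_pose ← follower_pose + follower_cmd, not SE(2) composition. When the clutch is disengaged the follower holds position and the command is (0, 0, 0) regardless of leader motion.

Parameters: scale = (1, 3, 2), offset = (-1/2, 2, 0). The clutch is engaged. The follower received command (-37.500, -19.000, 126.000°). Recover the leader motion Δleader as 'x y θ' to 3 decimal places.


-37.000 -7.000 63.000

axis x: (-37.500 − -1/2) / (1) = -37.000
axis y: (-19.000 − 2) / (3) = -7.000
axis θ: (126.000 − 0) / (2) = 63.000


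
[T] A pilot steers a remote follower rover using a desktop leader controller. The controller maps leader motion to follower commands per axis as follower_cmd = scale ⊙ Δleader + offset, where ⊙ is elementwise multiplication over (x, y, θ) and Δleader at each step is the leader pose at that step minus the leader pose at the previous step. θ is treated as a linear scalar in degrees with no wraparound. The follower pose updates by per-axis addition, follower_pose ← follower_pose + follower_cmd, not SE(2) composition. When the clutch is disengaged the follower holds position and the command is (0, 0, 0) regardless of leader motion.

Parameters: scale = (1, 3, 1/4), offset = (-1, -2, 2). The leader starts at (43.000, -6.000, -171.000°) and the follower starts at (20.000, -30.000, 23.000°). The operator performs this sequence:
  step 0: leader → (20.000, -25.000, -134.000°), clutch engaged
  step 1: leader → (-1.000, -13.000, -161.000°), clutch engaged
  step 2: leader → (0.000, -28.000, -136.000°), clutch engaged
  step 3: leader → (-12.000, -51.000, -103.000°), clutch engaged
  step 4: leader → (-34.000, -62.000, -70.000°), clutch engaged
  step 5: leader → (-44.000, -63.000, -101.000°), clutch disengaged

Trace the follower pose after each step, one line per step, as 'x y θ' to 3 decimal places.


-4.000 -89.000 34.250
-26.000 -55.000 29.500
-26.000 -102.000 37.750
-39.000 -173.000 48.000
-62.000 -208.000 58.250
-62.000 -208.000 58.250

step 0: Δleader=(-23.000, -19.000, 37.000°), engaged; cmd=(-24.000, -59.000, 11.250°) → follower=(-4.000, -89.000, 34.250°)
step 1: Δleader=(-21.000, 12.000, -27.000°), engaged; cmd=(-22.000, 34.000, -4.750°) → follower=(-26.000, -55.000, 29.500°)
step 2: Δleader=(1.000, -15.000, 25.000°), engaged; cmd=(0.000, -47.000, 8.250°) → follower=(-26.000, -102.000, 37.750°)
step 3: Δleader=(-12.000, -23.000, 33.000°), engaged; cmd=(-13.000, -71.000, 10.250°) → follower=(-39.000, -173.000, 48.000°)
step 4: Δleader=(-22.000, -11.000, 33.000°), engaged; cmd=(-23.000, -35.000, 10.250°) → follower=(-62.000, -208.000, 58.250°)
step 5: Δleader=(-10.000, -1.000, -31.000°), disengaged; cmd=(0,0,0) → follower holds at (-62.000, -208.000, 58.250°)


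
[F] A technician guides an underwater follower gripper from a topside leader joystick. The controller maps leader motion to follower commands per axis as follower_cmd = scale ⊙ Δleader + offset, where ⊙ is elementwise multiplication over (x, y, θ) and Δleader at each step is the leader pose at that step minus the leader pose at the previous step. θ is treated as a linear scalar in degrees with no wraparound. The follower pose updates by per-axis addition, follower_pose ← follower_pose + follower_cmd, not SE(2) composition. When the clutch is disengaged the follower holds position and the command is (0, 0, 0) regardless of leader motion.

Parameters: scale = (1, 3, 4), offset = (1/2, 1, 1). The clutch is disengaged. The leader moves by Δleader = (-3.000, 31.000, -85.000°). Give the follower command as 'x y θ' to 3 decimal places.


0.000 0.000 0.000

clutch disengaged → follower holds; cmd = (0, 0, 0)


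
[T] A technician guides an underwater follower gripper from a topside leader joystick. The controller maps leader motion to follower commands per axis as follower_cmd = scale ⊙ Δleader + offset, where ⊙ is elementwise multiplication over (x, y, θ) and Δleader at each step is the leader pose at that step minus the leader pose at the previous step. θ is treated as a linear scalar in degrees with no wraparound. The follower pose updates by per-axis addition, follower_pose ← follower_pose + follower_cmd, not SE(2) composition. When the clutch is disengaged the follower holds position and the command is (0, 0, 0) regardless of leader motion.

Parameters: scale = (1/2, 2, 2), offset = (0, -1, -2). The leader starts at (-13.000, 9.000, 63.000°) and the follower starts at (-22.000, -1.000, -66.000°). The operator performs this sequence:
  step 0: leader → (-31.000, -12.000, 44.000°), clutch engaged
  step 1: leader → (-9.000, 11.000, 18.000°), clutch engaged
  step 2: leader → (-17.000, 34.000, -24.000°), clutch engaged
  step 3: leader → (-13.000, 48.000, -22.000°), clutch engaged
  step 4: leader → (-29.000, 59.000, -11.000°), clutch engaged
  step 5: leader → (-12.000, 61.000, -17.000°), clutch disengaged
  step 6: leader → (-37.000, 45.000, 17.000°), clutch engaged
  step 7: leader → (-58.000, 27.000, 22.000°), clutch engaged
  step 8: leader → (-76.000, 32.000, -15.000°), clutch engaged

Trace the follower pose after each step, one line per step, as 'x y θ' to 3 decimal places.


step 0: Δleader=(-18.000, -21.000, -19.000°), engaged; cmd=(-9.000, -43.000, -40.000°) → follower=(-31.000, -44.000, -106.000°)
step 1: Δleader=(22.000, 23.000, -26.000°), engaged; cmd=(11.000, 45.000, -54.000°) → follower=(-20.000, 1.000, -160.000°)
step 2: Δleader=(-8.000, 23.000, -42.000°), engaged; cmd=(-4.000, 45.000, -86.000°) → follower=(-24.000, 46.000, -246.000°)
step 3: Δleader=(4.000, 14.000, 2.000°), engaged; cmd=(2.000, 27.000, 2.000°) → follower=(-22.000, 73.000, -244.000°)
step 4: Δleader=(-16.000, 11.000, 11.000°), engaged; cmd=(-8.000, 21.000, 20.000°) → follower=(-30.000, 94.000, -224.000°)
step 5: Δleader=(17.000, 2.000, -6.000°), disengaged; cmd=(0,0,0) → follower holds at (-30.000, 94.000, -224.000°)
step 6: Δleader=(-25.000, -16.000, 34.000°), engaged; cmd=(-12.500, -33.000, 66.000°) → follower=(-42.500, 61.000, -158.000°)
step 7: Δleader=(-21.000, -18.000, 5.000°), engaged; cmd=(-10.500, -37.000, 8.000°) → follower=(-53.000, 24.000, -150.000°)
step 8: Δleader=(-18.000, 5.000, -37.000°), engaged; cmd=(-9.000, 9.000, -76.000°) → follower=(-62.000, 33.000, -226.000°)

-31.000 -44.000 -106.000
-20.000 1.000 -160.000
-24.000 46.000 -246.000
-22.000 73.000 -244.000
-30.000 94.000 -224.000
-30.000 94.000 -224.000
-42.500 61.000 -158.000
-53.000 24.000 -150.000
-62.000 33.000 -226.000


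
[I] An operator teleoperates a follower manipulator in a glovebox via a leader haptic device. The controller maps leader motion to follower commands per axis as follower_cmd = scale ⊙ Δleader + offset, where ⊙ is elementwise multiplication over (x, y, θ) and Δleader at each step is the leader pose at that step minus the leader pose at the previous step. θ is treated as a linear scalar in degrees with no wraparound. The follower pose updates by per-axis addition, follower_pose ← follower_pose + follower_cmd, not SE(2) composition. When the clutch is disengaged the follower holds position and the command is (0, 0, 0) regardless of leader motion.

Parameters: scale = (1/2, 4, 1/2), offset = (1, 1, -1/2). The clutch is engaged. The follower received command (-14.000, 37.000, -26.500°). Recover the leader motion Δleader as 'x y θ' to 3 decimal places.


axis x: (-14.000 − 1) / (1/2) = -30.000
axis y: (37.000 − 1) / (4) = 9.000
axis θ: (-26.500 − -1/2) / (1/2) = -52.000

-30.000 9.000 -52.000


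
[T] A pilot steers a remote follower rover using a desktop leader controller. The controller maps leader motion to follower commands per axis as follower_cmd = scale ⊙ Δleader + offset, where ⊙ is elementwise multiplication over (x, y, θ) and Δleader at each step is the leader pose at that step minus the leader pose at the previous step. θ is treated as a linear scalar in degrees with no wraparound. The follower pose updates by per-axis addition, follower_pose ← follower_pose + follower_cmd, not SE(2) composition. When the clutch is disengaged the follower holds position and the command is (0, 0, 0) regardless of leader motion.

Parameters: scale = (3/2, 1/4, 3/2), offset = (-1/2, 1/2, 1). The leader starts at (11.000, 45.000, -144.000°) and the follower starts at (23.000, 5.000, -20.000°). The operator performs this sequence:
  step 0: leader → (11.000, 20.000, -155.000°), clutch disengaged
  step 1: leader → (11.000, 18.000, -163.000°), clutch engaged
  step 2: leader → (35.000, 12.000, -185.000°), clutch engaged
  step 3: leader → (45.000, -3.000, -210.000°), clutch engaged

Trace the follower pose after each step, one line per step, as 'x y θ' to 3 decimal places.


step 0: Δleader=(0.000, -25.000, -11.000°), disengaged; cmd=(0,0,0) → follower holds at (23.000, 5.000, -20.000°)
step 1: Δleader=(0.000, -2.000, -8.000°), engaged; cmd=(-0.500, 0.000, -11.000°) → follower=(22.500, 5.000, -31.000°)
step 2: Δleader=(24.000, -6.000, -22.000°), engaged; cmd=(35.500, -1.000, -32.000°) → follower=(58.000, 4.000, -63.000°)
step 3: Δleader=(10.000, -15.000, -25.000°), engaged; cmd=(14.500, -3.250, -36.500°) → follower=(72.500, 0.750, -99.500°)

23.000 5.000 -20.000
22.500 5.000 -31.000
58.000 4.000 -63.000
72.500 0.750 -99.500


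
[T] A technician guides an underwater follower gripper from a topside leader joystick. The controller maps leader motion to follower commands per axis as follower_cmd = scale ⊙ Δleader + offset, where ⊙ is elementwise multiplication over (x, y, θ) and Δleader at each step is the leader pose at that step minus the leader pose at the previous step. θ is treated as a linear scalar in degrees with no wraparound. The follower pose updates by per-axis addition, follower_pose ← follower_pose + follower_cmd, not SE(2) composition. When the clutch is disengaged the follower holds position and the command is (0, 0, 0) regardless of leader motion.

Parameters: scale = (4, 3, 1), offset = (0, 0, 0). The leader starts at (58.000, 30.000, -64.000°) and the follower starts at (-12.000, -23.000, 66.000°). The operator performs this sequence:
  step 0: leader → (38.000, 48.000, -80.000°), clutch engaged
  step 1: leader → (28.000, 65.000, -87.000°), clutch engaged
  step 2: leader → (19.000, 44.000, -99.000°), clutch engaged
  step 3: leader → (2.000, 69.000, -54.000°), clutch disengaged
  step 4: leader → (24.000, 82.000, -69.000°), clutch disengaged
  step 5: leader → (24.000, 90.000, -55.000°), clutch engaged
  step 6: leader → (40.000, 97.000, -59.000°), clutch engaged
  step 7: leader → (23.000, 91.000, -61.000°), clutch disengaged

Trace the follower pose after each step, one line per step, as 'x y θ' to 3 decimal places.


-92.000 31.000 50.000
-132.000 82.000 43.000
-168.000 19.000 31.000
-168.000 19.000 31.000
-168.000 19.000 31.000
-168.000 43.000 45.000
-104.000 64.000 41.000
-104.000 64.000 41.000

step 0: Δleader=(-20.000, 18.000, -16.000°), engaged; cmd=(-80.000, 54.000, -16.000°) → follower=(-92.000, 31.000, 50.000°)
step 1: Δleader=(-10.000, 17.000, -7.000°), engaged; cmd=(-40.000, 51.000, -7.000°) → follower=(-132.000, 82.000, 43.000°)
step 2: Δleader=(-9.000, -21.000, -12.000°), engaged; cmd=(-36.000, -63.000, -12.000°) → follower=(-168.000, 19.000, 31.000°)
step 3: Δleader=(-17.000, 25.000, 45.000°), disengaged; cmd=(0,0,0) → follower holds at (-168.000, 19.000, 31.000°)
step 4: Δleader=(22.000, 13.000, -15.000°), disengaged; cmd=(0,0,0) → follower holds at (-168.000, 19.000, 31.000°)
step 5: Δleader=(0.000, 8.000, 14.000°), engaged; cmd=(0.000, 24.000, 14.000°) → follower=(-168.000, 43.000, 45.000°)
step 6: Δleader=(16.000, 7.000, -4.000°), engaged; cmd=(64.000, 21.000, -4.000°) → follower=(-104.000, 64.000, 41.000°)
step 7: Δleader=(-17.000, -6.000, -2.000°), disengaged; cmd=(0,0,0) → follower holds at (-104.000, 64.000, 41.000°)
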